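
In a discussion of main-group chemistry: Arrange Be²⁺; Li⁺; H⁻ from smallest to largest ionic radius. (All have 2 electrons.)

Be²⁺ < Li⁺ < H⁻

All of these have 2 electrons, so size is governed by nuclear charge alone: the more protons, the stronger the pull on the same electron cloud, and the smaller the ion.
Nuclear charges: Be²⁺ (Z=4), Li⁺ (Z=3), H⁻ (Z=1).
Smallest to largest: Be²⁺ < Li⁺ < H⁻.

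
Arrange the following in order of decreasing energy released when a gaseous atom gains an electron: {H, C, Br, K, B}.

Br > C > H > K > B

EA tends to increase across a period and decrease down a group, though the pattern is less regular than for IE or radius.
Here both period and group differ, so the two effects have to be weighed against each other.
K > B: this pair runs against the simple trend — see the exception note.
H > K: H sits above K in group 1, so the down-group effect alone puts H higher.
C > H: period and group pull opposite ways; the across-period shift dominates (122 vs 73 kJ/mol).
Br > C: the two effects oppose for this pair; the across-period effect wins (325 vs 122 kJ/mol).
Note the exception: K has a higher electron affinity than B, contrary to the simple trend — B's ns²np¹ configuration gives only a small electron affinity — the sparsely filled np subshell binds an added electron weakly.
Tabulated electron affinity (kJ/mol): H 73, B 27, C 122, K 48, Br 325.
So from highest to lowest: Br > C > H > K > B.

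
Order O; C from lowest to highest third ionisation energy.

IE_3 is the cost of taking one more electron from the +2 cation: O²⁺ still has 4 valence electrons; C²⁺ still has 2 valence electrons.
All are still removing valence electrons, so compare the +2 ions as you would atoms: IE_3 generally rises across a period (higher Z_eff) and falls down a group (larger shell), subject to the usual subshell exceptions.
Valence configurations: O²⁺ [He]2s²2p², C²⁺ [He]2s².
Approximate IE_3 values (kJ/mol): O 5300, C 4620.
Overall IE_3 order: C < O.

C < O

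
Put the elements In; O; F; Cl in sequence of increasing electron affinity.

O is in period 2, group 16; F is in period 2, group 17; Cl is in period 3, group 17; In is in period 5, group 13.
Atoms with high Z_eff and room in the valence shell (especially the halogens) have the most exothermic electron affinities.
Here both period and group differ, so the two effects have to be weighed against each other.
O > In: relative to In, both the across-period and down-group shifts push O's electron affinity up.
F > O: both are in period 2; the period trend gives F the larger value.
Cl > F: this pair runs against the simple trend — see the exception note.
Note the exception: Cl has a higher electron affinity than F, contrary to the simple trend — F's small 2p subshell makes the incoming electron feel strong e⁻–e⁻ repulsion, so Cl actually releases more energy on gaining an electron.
Tabulated electron affinity (kJ/mol): O 141, F 328, Cl 349, In 29.
So from lowest to highest: In < O < F < Cl.

In < O < F < Cl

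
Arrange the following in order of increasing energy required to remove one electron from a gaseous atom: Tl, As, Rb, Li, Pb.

Rb < Li < Tl < Pb < As

Li is in period 2, group 1; As is in period 4, group 15; Rb is in period 5, group 1; Tl is in period 6, group 13; Pb is in period 6, group 14.
IE₁ increases left→right with effective nuclear charge and decreases top→bottom as the valence shell moves farther out.
These span different periods and groups, so the two trends combine.
Li > Rb: Li sits above Rb in group 1, so the down-group effect alone puts Li higher.
Tl > Li: the two effects oppose for this pair; the across-period effect wins (589 vs 520 kJ/mol).
Pb > Tl: Pb lies to the right of Tl in period 6, so the across-period effect alone puts Pb higher.
As > Pb: both effects reinforce here, so As is clearly the higher of the two.
Approximate values (kJ/mol): Li 520, As 947, Rb 403, Tl 589, Pb 716.
So from lowest to highest: Rb < Li < Tl < Pb < As.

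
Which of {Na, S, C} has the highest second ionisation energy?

Consider each +1 ion: Na⁺ is the bare [Ne] core; S⁺ still has 5 valence electrons; C⁺ still has 3 valence electrons.
Pulling an electron out of a noble-gas core costs far more than removing a remaining valence electron, so Na sits at the high end of IE_2.
Valence configurations: S⁺ [Ne]3s²3p³, C⁺ [He]2s²2p¹.
The numbers (kJ/mol): Na 4562, S 2252, C 2353.
So the second ionization energies run S < C < Na.

Na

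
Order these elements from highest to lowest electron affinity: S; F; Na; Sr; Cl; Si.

Cl, F, S, Si, Na, Sr

EA tends to increase across a period and decrease down a group, though the pattern is less regular than for IE or radius.
These span different periods and groups, so the two trends combine.
Na > Sr: period and group pull opposite ways; the down-group shift dominates (53 vs 5 kJ/mol).
Si > Na: both are in period 3; the period trend gives Si the larger value.
S > Si: S lies to the right of Si in period 3, so the across-period effect alone puts S higher.
F > S: both effects reinforce here, so F is clearly the higher of the two.
Cl > F: this pair runs against the simple trend — see the exception note.
Note the exception: Cl has a higher electron affinity than F, contrary to the simple trend — F's small 2p subshell makes the incoming electron feel strong e⁻–e⁻ repulsion, so Cl actually releases more energy on gaining an electron.
Approximate values (kJ/mol): F 328, Na 53, Si 134, S 200, Cl 349, Sr 5.
So from highest to lowest: Cl > F > S > Si > Na > Sr.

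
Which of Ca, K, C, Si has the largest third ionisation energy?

Ca

Consider each +2 ion: Ca²⁺ is the bare [Ar] core; K²⁺ is already 1 electron into the core; C²⁺ still has 2 valence electrons; Si²⁺ still has 2 valence electrons.
Usually core removal costs more than valence removal, but here the competition is close: a tightly held n=2 valence electron can cost more to remove than an n=3 core electron, so the actual values have to decide it.
Valence configurations: C²⁺ [He]2s², Si²⁺ [Ne]3s².
The numbers (kJ/mol): Ca 4912, K 4420, C 4620, Si 3232.
So the third ionization energies run Si < K < C < Ca.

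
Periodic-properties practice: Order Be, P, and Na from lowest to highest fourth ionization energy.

P < Na < Be

IE_4 is the cost of taking one more electron from the +3 cation: Be³⁺ is already 1 electron into the core; P³⁺ still has 2 valence electrons; Na³⁺ is already 2 electrons into the core.
Core electrons are held far more tightly than valence electrons, so Na and Be top the IE_4 order.
Tabulated IE_4 (kJ/mol): Be 21007, P 4964, Na 9543.
Putting it together, IE_4: P < Na < Be.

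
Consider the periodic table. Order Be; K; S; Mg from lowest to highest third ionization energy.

S, K, Mg, Be

The third ionization energy removes an electron from the +2 ion. For each element: Be²⁺ is the bare [He] core; K²⁺ is already 1 electron into the core; S²⁺ still has 4 valence electrons; Mg²⁺ is the bare [Ne] core.
Core electrons are held far more tightly than valence electrons, so K, Mg and Be top the IE_3 order.
Tabulated IE_3 (kJ/mol): Be 14849, K 4420, S 3357, Mg 7733.
So the third ionization energies run S < K < Mg < Be.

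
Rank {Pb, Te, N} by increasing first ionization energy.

Pb < Te < N

N is in period 2, group 15; Te is in period 5, group 16; Pb is in period 6, group 14.
IE₁ increases left→right with effective nuclear charge and decreases top→bottom as the valence shell moves farther out.
Neither a single period nor a single group — weigh both effects.
Te > Pb: relative to Pb, both the across-period and down-group shifts push Te's first ionization energy up.
N > Te: period and group pull opposite ways; the down-group shift dominates (1402 vs 869 kJ/mol).
Tabulated first ionization energy (kJ/mol): N 1402, Te 869, Pb 716.
So from lowest to highest: Pb < Te < N.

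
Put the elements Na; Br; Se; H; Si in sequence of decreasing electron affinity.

Br, Se, Si, H, Na

H is in period 1, group 1; Na is in period 3, group 1; Si is in period 3, group 14; Se is in period 4, group 16; Br is in period 4, group 17.
Electron affinity generally becomes more exothermic across a period toward the halogens and less exothermic down a group.
Here both period and group differ, so the two effects have to be weighed against each other.
H > Na: H sits above Na in group 1, so the down-group effect alone puts H higher.
Si > H: the two effects oppose for this pair; the across-period effect wins (134 vs 73 kJ/mol).
Se > Si: the two effects oppose for this pair; the across-period effect wins (195 vs 134 kJ/mol).
Br > Se: Br lies to the right of Se in period 4, so the across-period effect alone puts Br higher.
For reference (kJ/mol): H 73, Na 53, Si 134, Se 195, Br 325.
So from highest to lowest: Br > Se > Si > H > Na.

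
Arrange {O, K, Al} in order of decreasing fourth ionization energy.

The fourth ionization energy removes an electron from the +3 ion. For each element: O³⁺ still has 3 valence electrons; K³⁺ is already 2 electrons into the core; Al³⁺ is the bare [Ne] core.
Usually core removal costs more than valence removal, but here the competition is close: a tightly held n=2 valence electron can cost more to remove than an n=3 core electron, so the actual values have to decide it.
Tabulated IE_4 (kJ/mol): O 7469, K 5877, Al 11577.
Putting it together, IE_4: K < O < Al.

Al, O, K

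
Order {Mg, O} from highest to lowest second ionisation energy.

O > Mg

After 1 electron has been removed, what remains? Mg⁺ still has 1 valence electron; O⁺ still has 5 valence electrons.
All are still removing valence electrons, so compare the +1 ions as you would atoms: IE_2 generally rises across a period (higher Z_eff) and falls down a group (larger shell), subject to the usual subshell exceptions.
Valence configurations: Mg⁺ [Ne]3s¹, O⁺ [He]2s²2p³.
The numbers (kJ/mol): Mg 1451, O 3388.
So the second ionization energies run Mg < O.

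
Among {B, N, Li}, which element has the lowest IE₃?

B

After 2 electrons have been removed, what remains? B²⁺ still has 1 valence electron; N²⁺ still has 3 valence electrons; Li²⁺ is already 1 electron into the core.
Breaking into a closed-shell core is much more expensive than removing a leftover valence electron — Li has the largest IE_3 here.
Valence configurations: B²⁺ [He]2s¹, N²⁺ [He]2s²2p¹.
The numbers (kJ/mol): B 3660, N 4578, Li 11815.
Hence IE_3: B < N < Li.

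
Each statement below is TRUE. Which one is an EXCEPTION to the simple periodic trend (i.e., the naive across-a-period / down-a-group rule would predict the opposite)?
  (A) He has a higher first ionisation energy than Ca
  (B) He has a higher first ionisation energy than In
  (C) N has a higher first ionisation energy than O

The general trend: first ionisation energy increases across a period and decreases down a group.
(A) He (period 1, group 18) vs Ca (period 4, group 2): the stated order agrees with the simple trend.
(B) He (period 1, group 18) vs In (period 5, group 13): the stated order agrees with the simple trend.
(C) N (period 2, group 15) vs O (period 2, group 16): the stated order contradicts the simple trend.
The exception is (C): pairing an electron in O's 2p⁴ costs repulsion energy, so O ionizes more easily than half-filled N (2p³).

(C)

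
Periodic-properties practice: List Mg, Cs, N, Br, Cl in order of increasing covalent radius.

N, Cl, Br, Mg, Cs

N is in period 2, group 15; Mg is in period 3, group 2; Cl is in period 3, group 17; Br is in period 4, group 17; Cs is in period 6, group 1.
Moving right in a period, electrons are added to the same shell under a stronger nuclear pull, so atoms get smaller; moving down, a new shell is opened and atoms get larger.
These span different periods and groups, so the two trends combine.
Cl > N: the two effects oppose for this pair; the down-group effect wins (99 vs 71 pm).
Br > Cl: Br sits below Cl in group 17, so the down-group effect alone puts Br larger.
Mg > Br: the two effects oppose for this pair; the across-period effect wins (139 vs 114 pm).
Cs > Mg: relative to Mg, both the across-period and down-group shifts push Cs's atomic radius up.
Tabulated atomic radius (pm): N 71, Mg 139, Cl 99, Br 114, Cs 232.
So from smallest to largest: N < Cl < Br < Mg < Cs.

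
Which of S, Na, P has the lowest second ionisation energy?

Consider each +1 ion: S⁺ still has 5 valence electrons; Na⁺ is the bare [Ne] core; P⁺ still has 4 valence electrons.
Breaking into a closed-shell core is much more expensive than removing a leftover valence electron — Na has the largest IE_2 here.
Valence configurations: S⁺ [Ne]3s²3p³, P⁺ [Ne]3s²3p².
The numbers (kJ/mol): S 2252, Na 4562, P 1907.
Overall IE_2 order: P < S < Na.

P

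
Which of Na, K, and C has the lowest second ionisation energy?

C

After 1 electron has been removed, what remains? Na⁺ is the bare [Ne] core; K⁺ is the bare [Ar] core; C⁺ still has 3 valence electrons.
Pulling an electron out of a noble-gas core costs far more than removing a remaining valence electron, so K and Na sit at the high end of IE_2.
Approximate IE_2 values (kJ/mol): Na 4562, K 3052, C 2353.
So the second ionization energies run C < K < Na.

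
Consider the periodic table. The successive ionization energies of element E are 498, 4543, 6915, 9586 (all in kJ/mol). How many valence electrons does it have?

Look for the largest jump between consecutive ionization energies: IE2/IE1 ≈ 9.1, far larger than any earlier ratio.
That jump marks the point where a core electron is being removed. So the atom has 1 valence electron.

1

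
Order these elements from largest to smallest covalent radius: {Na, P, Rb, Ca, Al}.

Na is in period 3, group 1; Al is in period 3, group 13; P is in period 3, group 15; Ca is in period 4, group 2; Rb is in period 5, group 1.
Across a period the added protons contract the valence shell; down a group each new principal shell makes the atom larger.
These span different periods and groups, so the two trends combine.
Al > P: both are in period 3; the period trend gives Al the larger value.
Na > Al: Na lies to the left of Al in period 3, so the across-period effect alone puts Na larger.
Ca > Na: period and group pull opposite ways; the down-group shift dominates (171 vs 155 pm).
Rb > Ca: relative to Ca, both the across-period and down-group shifts push Rb's atomic radius up.
Approximate values (pm): Na 155, Al 126, P 111, Ca 171, Rb 210.
So from largest to smallest: Rb > Ca > Na > Al > P.

Rb > Ca > Na > Al > P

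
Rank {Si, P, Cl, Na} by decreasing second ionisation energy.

After 1 electron has been removed, what remains? Si⁺ still has 3 valence electrons; P⁺ still has 4 valence electrons; Cl⁺ still has 6 valence electrons; Na⁺ is the bare [Ne] core.
Breaking into a closed-shell core is much more expensive than removing a leftover valence electron — Na has the largest IE_2 here.
Valence configurations: Si⁺ [Ne]3s²3p¹, P⁺ [Ne]3s²3p², Cl⁺ [Ne]3s²3p⁴.
Approximate IE_2 values (kJ/mol): Si 1577, P 1907, Cl 2298, Na 4562.
Overall IE_2 order: Si < P < Cl < Na.

Na, Cl, P, Si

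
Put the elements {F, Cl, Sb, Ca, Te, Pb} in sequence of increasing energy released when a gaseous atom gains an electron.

F is in period 2, group 17; Cl is in period 3, group 17; Ca is in period 4, group 2; Sb is in period 5, group 15; Te is in period 5, group 16; Pb is in period 6, group 14.
EA tends to increase across a period and decrease down a group, though the pattern is less regular than for IE or radius.
Here both period and group differ, so the two effects have to be weighed against each other.
Pb > Ca: the two effects oppose for this pair; the across-period effect wins (35 vs 2 kJ/mol).
Sb > Pb: both effects reinforce here, so Sb is clearly the higher of the two.
Te > Sb: Te lies to the right of Sb in period 5, so the across-period effect alone puts Te higher.
F > Te: both effects reinforce here, so F is clearly the higher of the two.
Cl > F: this pair runs against the simple trend — see the exception note.
Note the exception: Cl has a higher electron affinity than F, contrary to the simple trend — F's small 2p subshell makes the incoming electron feel strong e⁻–e⁻ repulsion, so Cl actually releases more energy on gaining an electron.
For reference (kJ/mol): F 328, Cl 349, Ca 2, Sb 103, Te 190, Pb 35.
So from lowest to highest: Ca < Pb < Sb < Te < F < Cl.

Ca, Pb, Sb, Te, F, Cl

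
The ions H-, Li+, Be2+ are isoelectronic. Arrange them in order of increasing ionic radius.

All of these have 2 electrons, so size is governed by nuclear charge alone: the more protons, the stronger the pull on the same electron cloud, and the smaller the ion.
Nuclear charges: Be2+ (Z=4), Li+ (Z=3), H- (Z=1).
Smallest to largest: Be2+ < Li+ < H-.

Be2+ < Li+ < H-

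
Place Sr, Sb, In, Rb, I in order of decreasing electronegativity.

Electronegativity increases across a period and decreases down a group, tracking effective nuclear charge and atomic size.
All lie in period 5, so electronegativity increases left to right.
So from highest to lowest: I > Sb > In > Sr > Rb.

I > Sb > In > Sr > Rb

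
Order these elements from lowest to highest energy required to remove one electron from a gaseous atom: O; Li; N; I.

Li < I < O < N

Li is in period 2, group 1; N is in period 2, group 15; O is in period 2, group 16; I is in period 5, group 17.
Removing the outermost electron gets harder across a period and easier down a group.
Here both period and group differ, so the two effects have to be weighed against each other.
I > Li: period and group pull opposite ways; the across-period shift dominates (1008 vs 520 kJ/mol).
O > I: period and group pull opposite ways; the down-group shift dominates (1314 vs 1008 kJ/mol).
N > O: this pair runs against the simple trend — see the exception note.
Note the exception: N has a higher first ionization energy than O, contrary to the simple trend — pairing an electron in O's 2p⁴ costs repulsion energy, so O ionizes more easily than half-filled N (2p³).
For reference (kJ/mol): Li 520, N 1402, O 1314, I 1008.
So from lowest to highest: Li < I < O < N.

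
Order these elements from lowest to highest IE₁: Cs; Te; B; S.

B is in period 2, group 13; S is in period 3, group 16; Te is in period 5, group 16; Cs is in period 6, group 1.
Removing the outermost electron gets harder across a period and easier down a group.
Neither a single period nor a single group — weigh both effects.
B > Cs: relative to Cs, both the across-period and down-group shifts push B's first ionization energy up.
Te > B: period and group pull opposite ways; the across-period shift dominates (869 vs 801 kJ/mol).
S > Te: they share group 16; the group trend gives S the larger value.
Tabulated first ionization energy (kJ/mol): B 801, S 1000, Te 869, Cs 376.
So from lowest to highest: Cs < B < Te < S.

Cs < B < Te < S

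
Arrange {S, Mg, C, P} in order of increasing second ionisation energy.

Mg, P, S, C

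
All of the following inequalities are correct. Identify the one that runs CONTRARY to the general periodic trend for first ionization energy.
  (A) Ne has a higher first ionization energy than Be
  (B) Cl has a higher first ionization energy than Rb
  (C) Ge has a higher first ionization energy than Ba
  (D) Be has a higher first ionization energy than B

The general trend: first ionization energy increases across a period and decreases down a group.
(A) Ne (period 2, group 18) vs Be (period 2, group 2): the stated order agrees with the simple trend.
(B) Cl (period 3, group 17) vs Rb (period 5, group 1): the stated order agrees with the simple trend.
(C) Ge (period 4, group 14) vs Ba (period 6, group 2): the stated order agrees with the simple trend.
(D) Be (period 2, group 2) vs B (period 2, group 13): the stated order contradicts the simple trend.
The exception is (D): removing B's lone 2p electron is easier than breaking Be's filled 2s².

(D)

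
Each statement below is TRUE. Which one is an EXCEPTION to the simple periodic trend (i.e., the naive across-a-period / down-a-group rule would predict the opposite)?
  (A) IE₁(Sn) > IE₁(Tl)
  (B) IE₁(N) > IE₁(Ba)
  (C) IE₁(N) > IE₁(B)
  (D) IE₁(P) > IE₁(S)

The general trend: first ionization energy increases across a period and decreases down a group.
(A) Sn (period 5, group 14) vs Tl (period 6, group 13): the stated order agrees with the simple trend.
(B) N (period 2, group 15) vs Ba (period 6, group 2): the stated order agrees with the simple trend.
(C) N (period 2, group 15) vs B (period 2, group 13): the stated order agrees with the simple trend.
(D) P (period 3, group 15) vs S (period 3, group 16): the stated order contradicts the simple trend.
The exception is (D): S (3p⁴) ionizes more easily than half-filled P (3p³) because the paired 3p electron in S is pushed out by e⁻–e⁻ repulsion.

(D)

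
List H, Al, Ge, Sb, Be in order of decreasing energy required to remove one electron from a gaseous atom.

H > Be > Sb > Ge > Al

H is in period 1, group 1; Be is in period 2, group 2; Al is in period 3, group 13; Ge is in period 4, group 14; Sb is in period 5, group 15.
Removing the outermost electron gets harder across a period and easier down a group.
A diagonal step moves right (one effect) and down (the opposite effect) at once.
Ge > Al: period and group pull opposite ways; the across-period shift dominates (762 vs 578 kJ/mol).
Sb > Ge: the two effects oppose for this pair; the across-period effect wins (831 vs 762 kJ/mol).
Be > Sb: the two effects oppose for this pair; the down-group effect wins (900 vs 831 kJ/mol).
H > Be: period and group pull opposite ways; the down-group shift dominates (1312 vs 900 kJ/mol).
Approximate values (kJ/mol): H 1312, Be 900, Al 578, Ge 762, Sb 831.
So from highest to lowest: H > Be > Sb > Ge > Al.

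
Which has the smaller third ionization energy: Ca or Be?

Ca

After 2 electrons have been removed, what remains? Ca²⁺ is the bare [Ar] core; Be²⁺ is the bare [He] core.
All of these are removing an electron from a noble-gas core or deeper; the smaller core (lower principal quantum number) is held far more tightly, and within a period the higher nuclear charge binds the same core more tightly.
Tabulated IE_3 (kJ/mol): Ca 4912, Be 14849.
So the third ionization energies run Ca < Be.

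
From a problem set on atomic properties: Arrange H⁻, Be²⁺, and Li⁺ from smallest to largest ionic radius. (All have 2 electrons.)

Be²⁺, Li⁺, H⁻

All of these have 2 electrons, so size is governed by nuclear charge alone: the more protons, the stronger the pull on the same electron cloud, and the smaller the ion.
Nuclear charges: Be²⁺ (Z=4), Li⁺ (Z=3), H⁻ (Z=1).
Smallest to largest: Be²⁺ < Li⁺ < H⁻.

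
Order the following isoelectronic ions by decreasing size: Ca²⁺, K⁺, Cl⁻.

Cl⁻, K⁺, Ca²⁺

All of these have 18 electrons, so size is governed by nuclear charge alone: the more protons, the stronger the pull on the same electron cloud, and the smaller the ion.
Nuclear charges: Ca²⁺ (Z=20), K⁺ (Z=19), Cl⁻ (Z=17).
Largest to smallest: Cl⁻ > K⁺ > Ca²⁺.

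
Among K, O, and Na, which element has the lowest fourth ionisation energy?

K

The fourth ionization energy removes an electron from the +3 ion. For each element: K³⁺ is already 2 electrons into the core; O³⁺ still has 3 valence electrons; Na³⁺ is already 2 electrons into the core.
Usually core removal costs more than valence removal, but here the competition is close: a tightly held n=2 valence electron can cost more to remove than an n=3 core electron, so the actual values have to decide it.
Approximate IE_4 values (kJ/mol): K 5877, O 7469, Na 9543.
So the fourth ionization energies run K < O < Na.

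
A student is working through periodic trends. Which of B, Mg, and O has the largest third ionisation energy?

Mg

IE_3 is the cost of taking one more electron from the +2 cation: B²⁺ still has 1 valence electron; Mg²⁺ is the bare [Ne] core; O²⁺ still has 4 valence electrons.
Core electrons are held far more tightly than valence electrons, so Mg tops the IE_3 order.
Valence configurations: B²⁺ [He]2s¹, O²⁺ [He]2s²2p².
Tabulated IE_3 (kJ/mol): B 3660, Mg 7733, O 5300.
Putting it together, IE_3: B < O < Mg.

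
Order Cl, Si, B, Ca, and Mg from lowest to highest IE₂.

Ca, Mg, Si, Cl, B

After 1 electron has been removed, what remains? Cl⁺ still has 6 valence electrons; Si⁺ still has 3 valence electrons; B⁺ still has 2 valence electrons; Ca⁺ still has 1 valence electron; Mg⁺ still has 1 valence electron.
All are still removing valence electrons, so compare the +1 ions as you would atoms: IE_2 generally rises across a period (higher Z_eff) and falls down a group (larger shell), subject to the usual subshell exceptions.
Valence configurations: Cl⁺ [Ne]3s²3p⁴, Si⁺ [Ne]3s²3p¹, B⁺ [He]2s², Ca⁺ [Ar]4s¹, Mg⁺ [Ne]3s¹.
The numbers (kJ/mol): Cl 2298, Si 1577, B 2427, Ca 1145, Mg 1451.
So the second ionization energies run Ca < Mg < Si < Cl < B.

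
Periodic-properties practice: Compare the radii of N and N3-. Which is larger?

N3-

Forming N3- adds 3 electrons to N. More electron–electron repulsion in the same shell, with unchanged nuclear charge, lets the cloud expand.
An anion is larger than its parent atom: N3- > N.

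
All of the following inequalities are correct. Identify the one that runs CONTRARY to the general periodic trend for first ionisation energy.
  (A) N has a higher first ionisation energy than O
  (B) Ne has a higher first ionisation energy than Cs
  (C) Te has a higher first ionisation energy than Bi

(A)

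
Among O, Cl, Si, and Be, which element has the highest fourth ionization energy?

Consider each +3 ion: O³⁺ still has 3 valence electrons; Cl³⁺ still has 4 valence electrons; Si³⁺ still has 1 valence electron; Be³⁺ is already 1 electron into the core.
Breaking into a closed-shell core is much more expensive than removing a leftover valence electron — Be has the largest IE_4 here.
Valence configurations: O³⁺ [He]2s²2p¹, Cl³⁺ [Ne]3s²3p², Si³⁺ [Ne]3s¹.
Tabulated IE_4 (kJ/mol): O 7469, Cl 5159, Si 4356, Be 21007.
Overall IE_4 order: Si < Cl < O < Be.

Be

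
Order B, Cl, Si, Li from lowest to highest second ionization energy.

The second ionization energy removes an electron from the +1 ion. For each element: B⁺ still has 2 valence electrons; Cl⁺ still has 6 valence electrons; Si⁺ still has 3 valence electrons; Li⁺ is the bare [He] core.
Core electrons are held far more tightly than valence electrons, so Li tops the IE_2 order.
Valence configurations: B⁺ [He]2s², Cl⁺ [Ne]3s²3p⁴, Si⁺ [Ne]3s²3p¹.
Tabulated IE_2 (kJ/mol): B 2427, Cl 2298, Si 1577, Li 7298.
Overall IE_2 order: Si < Cl < B < Li.

Si, Cl, B, Li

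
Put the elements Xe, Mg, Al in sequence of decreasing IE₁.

Xe, Mg, Al

Mg is in period 3, group 2; Al is in period 3, group 13; Xe is in period 5, group 18.
First ionization energy rises across a period (greater Z_eff holds electrons more tightly) and falls down a group (valence electrons are farther from the nucleus).
Neither a single period nor a single group — weigh both effects.
Mg > Al: this pair runs against the simple trend — see the exception note.
Xe > Mg: the two effects oppose for this pair; the across-period effect wins (1170 vs 738 kJ/mol).
Note the exception: Mg has a higher first ionization energy than Al, contrary to the simple trend — Al's single 3p electron is easier to remove than one from Mg's filled 3s².
For reference (kJ/mol): Mg 738, Al 578, Xe 1170.
So from highest to lowest: Xe > Mg > Al.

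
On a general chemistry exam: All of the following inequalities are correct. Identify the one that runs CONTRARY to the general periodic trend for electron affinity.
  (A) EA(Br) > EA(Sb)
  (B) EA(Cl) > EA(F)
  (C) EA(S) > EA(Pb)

The general trend: electron affinity increases across a period and decreases down a group.
(A) Br (period 4, group 17) vs Sb (period 5, group 15): the stated order agrees with the simple trend.
(B) Cl (period 3, group 17) vs F (period 2, group 17): the stated order contradicts the simple trend.
(C) S (period 3, group 16) vs Pb (period 6, group 14): the stated order agrees with the simple trend.
The exception is (B): F's small 2p subshell makes the incoming electron feel strong e⁻–e⁻ repulsion, so Cl actually releases more energy on gaining an electron.

(B)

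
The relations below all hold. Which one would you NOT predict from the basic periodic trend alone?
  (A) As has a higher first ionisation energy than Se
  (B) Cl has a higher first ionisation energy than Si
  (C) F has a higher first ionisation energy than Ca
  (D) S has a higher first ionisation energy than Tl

The general trend: first ionisation energy increases across a period and decreases down a group.
(A) As (period 4, group 15) vs Se (period 4, group 16): the stated order contradicts the simple trend.
(B) Cl (period 3, group 17) vs Si (period 3, group 14): the stated order agrees with the simple trend.
(C) F (period 2, group 17) vs Ca (period 4, group 2): the stated order agrees with the simple trend.
(D) S (period 3, group 16) vs Tl (period 6, group 13): the stated order agrees with the simple trend.
The exception is (A): Se (4p⁴) ionizes more easily than half-filled As (4p³).

(A)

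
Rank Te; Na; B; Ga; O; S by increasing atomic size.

O, B, S, Ga, Te, Na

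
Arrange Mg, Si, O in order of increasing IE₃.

Si, O, Mg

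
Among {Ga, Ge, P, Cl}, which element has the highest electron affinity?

Cl

Adding an electron releases more energy for atoms nearer the top right (short of the noble gases).
Here both period and group differ, so the two effects have to be weighed against each other.
P > Ga: relative to Ga, both the across-period and down-group shifts push P's electron affinity up.
Ge > P: this pair runs against the simple trend — see the exception note.
Cl > Ge: relative to Ge, both the across-period and down-group shifts push Cl's electron affinity up.
Note the exception: Ge has a higher electron affinity than P, contrary to the simple trend — adding an electron to P's half-filled np³ subshell costs electron-pairing energy.
Tabulated electron affinity (kJ/mol): P 72, Cl 349, Ga 29, Ge 119.
The highest electron affinity among these belongs to Cl.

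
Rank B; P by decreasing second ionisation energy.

B, P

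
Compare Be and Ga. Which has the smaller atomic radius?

Be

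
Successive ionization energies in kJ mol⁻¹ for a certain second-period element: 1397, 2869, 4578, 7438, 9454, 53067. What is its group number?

Look for the largest jump between consecutive ionization energies: IE6/IE5 ≈ 5.6, far larger than any earlier ratio.
That jump marks the point where a core electron is being removed. So the atom has 5 valence electrons.
A main-group element with 5 valence electrons is in group 15.

Group 15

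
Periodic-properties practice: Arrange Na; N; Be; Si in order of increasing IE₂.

Si < Be < N < Na

IE_2 is the cost of taking one more electron from the +1 cation: Na⁺ is the bare [Ne] core; N⁺ still has 4 valence electrons; Be⁺ still has 1 valence electron; Si⁺ still has 3 valence electrons.
Pulling an electron out of a noble-gas core costs far more than removing a remaining valence electron, so Na sits at the high end of IE_2.
Valence configurations: N⁺ [He]2s²2p², Be⁺ [He]2s¹, Si⁺ [Ne]3s²3p¹.
The numbers (kJ/mol): Na 4562, N 2856, Be 1757, Si 1577.
So the second ionization energies run Si < Be < N < Na.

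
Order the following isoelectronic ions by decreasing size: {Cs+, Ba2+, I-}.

I-, Cs+, Ba2+

All of these have 54 electrons, so size is governed by nuclear charge alone: the more protons, the stronger the pull on the same electron cloud, and the smaller the ion.
Nuclear charges: Ba2+ (Z=56), Cs+ (Z=55), I- (Z=53).
Largest to smallest: I- > Cs+ > Ba2+.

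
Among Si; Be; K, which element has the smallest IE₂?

IE_2 is the cost of taking one more electron from the +1 cation: Si⁺ still has 3 valence electrons; Be⁺ still has 1 valence electron; K⁺ is the bare [Ar] core.
Breaking into a closed-shell core is much more expensive than removing a leftover valence electron — K has the largest IE_2 here.
Valence configurations: Si⁺ [Ne]3s²3p¹, Be⁺ [He]2s¹.
Tabulated IE_2 (kJ/mol): Si 1577, Be 1757, K 3052.
Hence IE_2: Si < Be < K.

Si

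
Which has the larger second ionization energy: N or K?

After 1 electron has been removed, what remains? N⁺ still has 4 valence electrons; K⁺ is the bare [Ar] core.
Pulling an electron out of a noble-gas core costs far more than removing a remaining valence electron, so K sits at the high end of IE_2.
Approximate IE_2 values (kJ/mol): N 2856, K 3052.
Overall IE_2 order: N < K.

K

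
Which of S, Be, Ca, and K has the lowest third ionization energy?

S

Consider each +2 ion: S²⁺ still has 4 valence electrons; Be²⁺ is the bare [He] core; Ca²⁺ is the bare [Ar] core; K²⁺ is already 1 electron into the core.
Core electrons are held far more tightly than valence electrons, so K, Ca and Be top the IE_3 order.
Approximate IE_3 values (kJ/mol): S 3357, Be 14849, Ca 4912, K 4420.
So the third ionization energies run S < K < Ca < Be.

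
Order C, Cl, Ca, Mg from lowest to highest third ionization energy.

Cl < C < Ca < Mg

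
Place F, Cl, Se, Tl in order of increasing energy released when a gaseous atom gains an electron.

F is in period 2, group 17; Cl is in period 3, group 17; Se is in period 4, group 16; Tl is in period 6, group 13.
Electron affinity generally becomes more exothermic across a period toward the halogens and less exothermic down a group.
Here both period and group differ, so the two effects have to be weighed against each other.
Se > Tl: relative to Tl, both the across-period and down-group shifts push Se's electron affinity up.
F > Se: relative to Se, both the across-period and down-group shifts push F's electron affinity up.
Cl > F: this pair runs against the simple trend — see the exception note.
Note the exception: Cl has a higher electron affinity than F, contrary to the simple trend — F's small 2p subshell makes the incoming electron feel strong e⁻–e⁻ repulsion, so Cl actually releases more energy on gaining an electron.
For reference (kJ/mol): F 328, Cl 349, Se 195, Tl 19.
So from lowest to highest: Tl < Se < F < Cl.

Tl < Se < F < Cl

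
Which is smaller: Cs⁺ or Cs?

Cs⁺

Forming Cs⁺ removes 1 electron from Cs. Fewer electrons for the same nuclear charge means less shielding and a higher Z_eff on the remaining electrons, and for main-group metals the entire outer shell is lost.
A cation is smaller than its parent atom: Cs⁺ < Cs.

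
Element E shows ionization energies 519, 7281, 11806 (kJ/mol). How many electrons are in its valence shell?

Look for the largest jump between consecutive ionization energies: IE2/IE1 ≈ 14.0, far larger than any earlier ratio.
That jump marks the point where a core electron is being removed. So the atom has 1 valence electron.

1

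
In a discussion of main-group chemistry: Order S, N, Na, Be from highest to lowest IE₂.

Na > N > S > Be

After 1 electron has been removed, what remains? S⁺ still has 5 valence electrons; N⁺ still has 4 valence electrons; Na⁺ is the bare [Ne] core; Be⁺ still has 1 valence electron.
Pulling an electron out of a noble-gas core costs far more than removing a remaining valence electron, so Na sits at the high end of IE_2.
Valence configurations: S⁺ [Ne]3s²3p³, N⁺ [He]2s²2p², Be⁺ [He]2s¹.
The numbers (kJ/mol): S 2252, N 2856, Na 4562, Be 1757.
Overall IE_2 order: Be < S < N < Na.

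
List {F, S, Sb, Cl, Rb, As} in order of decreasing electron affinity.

Cl > F > S > Sb > As > Rb

F is in period 2, group 17; S is in period 3, group 16; Cl is in period 3, group 17; As is in period 4, group 15; Rb is in period 5, group 1; Sb is in period 5, group 15.
Adding an electron releases more energy for atoms nearer the top right (short of the noble gases).
Neither a single period nor a single group — weigh both effects.
As > Rb: both effects reinforce here, so As is clearly the higher of the two.
Sb > As: this pair runs against the simple trend — see the exception note.
S > Sb: relative to Sb, both the across-period and down-group shifts push S's electron affinity up.
F > S: both effects reinforce here, so F is clearly the higher of the two.
Cl > F: this pair runs against the simple trend — see the exception note.
Note the exception: Sb has a higher electron affinity than As, contrary to the simple trend — both are half-filled np³, but the pairing/repulsion penalty for the added electron shrinks as the p orbitals become larger and more diffuse down the group, and for Sb that outweighs the weaker nuclear attraction.
Note the exception: Cl has a higher electron affinity than F, contrary to the simple trend — F's small 2p subshell makes the incoming electron feel strong e⁻–e⁻ repulsion, so Cl actually releases more energy on gaining an electron.
Approximate values (kJ/mol): F 328, S 200, Cl 349, As 78, Rb 47, Sb 103.
So from highest to lowest: Cl > F > S > Sb > As > Rb.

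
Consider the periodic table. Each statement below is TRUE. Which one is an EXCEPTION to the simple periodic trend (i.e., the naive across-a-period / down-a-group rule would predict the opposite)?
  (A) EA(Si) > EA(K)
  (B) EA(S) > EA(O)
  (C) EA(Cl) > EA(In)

(B)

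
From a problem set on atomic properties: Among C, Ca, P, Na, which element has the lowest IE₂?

Ca

IE_2 is the cost of taking one more electron from the +1 cation: C⁺ still has 3 valence electrons; Ca⁺ still has 1 valence electron; P⁺ still has 4 valence electrons; Na⁺ is the bare [Ne] core.
Core electrons are held far more tightly than valence electrons, so Na tops the IE_2 order.
Valence configurations: C⁺ [He]2s²2p¹, Ca⁺ [Ar]4s¹, P⁺ [Ne]3s²3p².
Approximate IE_2 values (kJ/mol): C 2353, Ca 1145, P 1907, Na 4562.
Overall IE_2 order: Ca < P < C < Na.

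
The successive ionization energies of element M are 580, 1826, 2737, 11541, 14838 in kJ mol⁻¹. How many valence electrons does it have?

3

Look for the largest jump between consecutive ionization energies: IE4/IE3 ≈ 4.2, far larger than any earlier ratio.
That jump marks the point where a core electron is being removed. So the atom has 3 valence electrons.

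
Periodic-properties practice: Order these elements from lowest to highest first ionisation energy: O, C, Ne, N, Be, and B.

B < Be < C < O < N < Ne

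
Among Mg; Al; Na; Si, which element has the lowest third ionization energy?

Al

After 2 electrons have been removed, what remains? Mg²⁺ is the bare [Ne] core; Al²⁺ still has 1 valence electron; Na²⁺ is already 1 electron into the core; Si²⁺ still has 2 valence electrons.
Core electrons are held far more tightly than valence electrons, so Na and Mg top the IE_3 order.
Valence configurations: Al²⁺ [Ne]3s¹, Si²⁺ [Ne]3s².
Tabulated IE_3 (kJ/mol): Mg 7733, Al 2745, Na 6910, Si 3232.
Putting it together, IE_3: Al < Si < Na < Mg.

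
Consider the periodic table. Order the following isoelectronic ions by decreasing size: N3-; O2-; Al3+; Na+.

N3- > O2- > Na+ > Al3+

All of these have 10 electrons, so size is governed by nuclear charge alone: the more protons, the stronger the pull on the same electron cloud, and the smaller the ion.
Nuclear charges: Al3+ (Z=13), Na+ (Z=11), O2- (Z=8), N3- (Z=7).
Largest to smallest: N3- > O2- > Na+ > Al3+.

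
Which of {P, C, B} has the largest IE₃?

Consider each +2 ion: P²⁺ still has 3 valence electrons; C²⁺ still has 2 valence electrons; B²⁺ still has 1 valence electron.
All are still removing valence electrons, so compare the +2 ions as you would atoms: IE_3 generally rises across a period (higher Z_eff) and falls down a group (larger shell), subject to the usual subshell exceptions.
Valence configurations: P²⁺ [Ne]3s²3p¹, C²⁺ [He]2s², B²⁺ [He]2s¹.
Tabulated IE_3 (kJ/mol): P 2914, C 4620, B 3660.
Putting it together, IE_3: P < B < C.

C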